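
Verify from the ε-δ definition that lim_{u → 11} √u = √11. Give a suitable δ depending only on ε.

Fix ε > 0. We want δ > 0 such that 0 < |u − 11| < δ implies |√u − √11| < ε.
Multiplying by the conjugate, |√u − √11| = |u − 11|/(√u + √11).
Restrict δ ≤ 11 so that |u − 11| < 11 forces u > 0, and then √u + √11 > √11.
Hence |√u − √11| < |u − 11|/√11, which is < ε once |u − 11| < √11·ε.
Take δ = min(11, √11·ε). If 0 < |u − 11| < δ then u > 0 and |√u − √11| < |u − 11|/√11 < ε.

δ = min(11, √11·ε)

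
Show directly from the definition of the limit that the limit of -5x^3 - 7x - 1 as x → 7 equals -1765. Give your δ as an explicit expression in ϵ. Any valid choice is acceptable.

δ = min(1, ϵ/852)

Suppose ϵ > 0. We want δ > 0 such that 0 < |x − 7| < δ implies |(-5x^3 - 7x - 1) + 1765| < ϵ.
(-5x^3 - 7x - 1) + 1765 = -5x^3 - 7x + 1764 = (x − 7)(-5x^2 - 35x - 252).
So |(-5x^3 - 7x - 1) + 1765| = |x − 7|·|-5x^2 - 35x - 252|.
Assume first that |x − 7| < 1, so |x| < 8. Then |-5x^2 - 35x - 252| ≤ 5·8^2 + 35·8 + 252 = 852.
Hence |(-5x^3 - 7x - 1) + 1765| ≤ 852|x − 7| < ϵ provided |x − 7| < ϵ/852.
Choosing δ = min(1, ϵ/852) ensures both conditions, hence |(-5x^3 - 7x - 1) + 1765| < ϵ.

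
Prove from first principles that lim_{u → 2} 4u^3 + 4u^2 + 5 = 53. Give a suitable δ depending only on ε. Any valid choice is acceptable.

Suppose ε > 0. We want δ > 0 such that 0 < |u − 2| < δ implies |(4u^3 + 4u^2 + 5) − 53| < ε.
(4u^3 + 4u^2 + 5) − 53 = 4u^3 + 4u^2 - 48 = (u − 2)(4u^2 + 12u + 24).
So |(4u^3 + 4u^2 + 5) − 53| = |u − 2|·|4u^2 + 12u + 24|.
Assume first that |u − 2| < 2, so |u| < 4. Then |4u^2 + 12u + 24| ≤ 4·4^2 + 12·4 + 24 = 136.
Hence |(4u^3 + 4u^2 + 5) − 53| ≤ 136|u − 2| < ε provided |u − 2| < ε/136.
Choosing δ = min(2, ε/136) ensures both conditions, hence |(4u^3 + 4u^2 + 5) − 53| < ε.

δ = min(2, ε/136)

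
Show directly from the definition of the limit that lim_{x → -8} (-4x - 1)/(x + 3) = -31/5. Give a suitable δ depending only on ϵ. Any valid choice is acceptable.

Suppose ϵ > 0. We want δ > 0 with 0 < |x + 8| < δ ⇒ |(-4x - 1)/(x + 3) + 31/5| < ϵ.
Combining over a common denominator, (-4x - 1)/(x + 3) + 31/5 = [(-4x - 1)·(-5) − 31·(x + 3)] / [(-5)·(x + 3)] = -11(x + 8) / ((-5)(x + 3)).
So |(-4x - 1)/(x + 3) + 31/5| = 11|x + 8| / (5·|x + 3|).
Restrict δ ≤ 5/2. Then |x + 8| < 5/2 gives |x + 3| = |(x + 8) + (-5)| ≥ 5 − 5/2 = 5/2.
Hence |(-4x - 1)/(x + 3) + 31/5| < 11|x + 8|/(5·(5/2)) = (22/25)|x + 8|, which is < ϵ once |x + 8| < (25/22)ϵ.
Take δ = min(5/2, (25/22)ϵ). Then 0 < |x + 8| < δ forces both bounds, so |(-4x - 1)/(x + 3) + 31/5| < ϵ.

δ = min(5/2, (25/22)ϵ)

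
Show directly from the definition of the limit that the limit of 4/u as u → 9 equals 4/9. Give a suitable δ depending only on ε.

Let ε > 0 be given. We seek δ > 0 such that 0 < |u − 9| < δ implies |4/u − (4/9)| < ε.
|4/u − (4/9)| = 4·|9 − u|/(9·|u|) = 4|u − 9|/(9|u|).
Require δ ≤ 9/2 so that |u| > 9 − 9/2 = 9/2, hence 9|u| > 81/2.
Then |4/u − (4/9)| < 4|u − 9|/(81/2), which is < ε when |u − 9| < (81/8)ε.
Take δ = min(9/2, (81/8)ε). Then 0 < |u − 9| < δ gives both |u − 9| < 9/2 and |u − 9| < (81/8)ε, so |4/u − (4/9)| < ε.

δ = min(9/2, (81/8)ε)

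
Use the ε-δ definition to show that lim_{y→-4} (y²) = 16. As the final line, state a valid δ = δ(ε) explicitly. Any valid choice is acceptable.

δ = min(1, ε/9)

Let ε > 0 be given. We seek δ > 0 with 0 < |y + 4| < δ ⇒ |y² − 16| < ε.
Factor: y² − 16 = (y + 4)(y - 4), so |y² − 16| = |y + 4|·|y - 4|.
Impose δ ≤ 1 so that |y| < 5; then |y - 4| ≤ 9.
Hence |y² − 16| ≤ 9|y + 4|, which is < ε once |y + 4| < ε/9.
Take δ = min(1, ε/9). If 0 < |y + 4| < δ then both bounds hold and |y² − 16| ≤ 9|y + 4| < 9·(ε/9) = ε.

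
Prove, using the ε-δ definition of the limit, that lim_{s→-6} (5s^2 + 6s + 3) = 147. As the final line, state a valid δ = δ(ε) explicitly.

Let ε > 0 be given. We want δ > 0 such that 0 < |s + 6| < δ implies |(5s^2 + 6s + 3) − 147| < ε.
(5s^2 + 6s + 3) − 147 = 5s^2 + 6s - 144 = (s + 6)(5s - 24).
So |(5s^2 + 6s + 3) − 147| = |s + 6|·|5s - 24|.
Assume first that |s + 6| < 1, so |s| < 7. Then |5s - 24| ≤ 5·7 + 24 = 59.
Hence |(5s^2 + 6s + 3) − 147| ≤ 59|s + 6| < ε provided |s + 6| < ε/59.
Take δ = min(1, ε/59). Then 0 < |s + 6| < δ gives both |s + 6| < 1 and |s + 6| < ε/59, so |(5s^2 + 6s + 3) − 147| < ε.

δ = min(1, ε/59)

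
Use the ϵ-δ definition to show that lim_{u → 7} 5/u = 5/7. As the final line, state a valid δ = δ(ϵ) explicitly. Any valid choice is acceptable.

δ = min(7/2, (49/10)ϵ)

Fix ϵ > 0. We seek δ > 0 such that 0 < |u − 7| < δ implies |5/u − (5/7)| < ϵ.
|5/u − (5/7)| = 5·|7 − u|/(7·|u|) = 5|u − 7|/(7|u|).
Restrict δ ≤ 7/2. Then |u − 7| < 7/2 gives |u| > 7/2, so 7|u| > 49/2.
Then |5/u − (5/7)| < 5|u − 7|/(49/2), which is < ϵ when |u − 7| < (49/10)ϵ.
Take δ = min(7/2, (49/10)ϵ). Then 0 < |u − 7| < δ gives both |u − 7| < 7/2 and |u − 7| < (49/10)ϵ, so |5/u − (5/7)| < ϵ.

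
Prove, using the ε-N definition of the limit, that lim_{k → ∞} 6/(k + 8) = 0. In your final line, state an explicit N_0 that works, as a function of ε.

Let ε > 0 be given. For k ≥ 1, |6/(k + 8) − 0| = 6/(k + 8) ≤ 6/k.
We need 6/k < ε, i.e. k > 6/ε.
Take N_0 = 6/ε. If k > N_0 then |6/(k + 8)| ≤ 6/k < ε.

N_0 = 6/ε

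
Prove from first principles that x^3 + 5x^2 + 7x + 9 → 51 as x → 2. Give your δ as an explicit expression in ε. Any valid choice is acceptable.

Let ε > 0 be given. We want δ > 0 such that 0 < |x − 2| < δ implies |(x^3 + 5x^2 + 7x + 9) − 51| < ε.
(x^3 + 5x^2 + 7x + 9) − 51 = x^3 + 5x^2 + 7x - 42 = (x − 2)(x^2 + 7x + 21).
So |(x^3 + 5x^2 + 7x + 9) − 51| = |x − 2|·|x^2 + 7x + 21|.
Require δ ≤ 2. Then |x − 2| < 2 gives |x| < 4, and by the triangle inequality |x^2 + 7x + 21| ≤ 4^2 + 7·4 + 21 = 65.
Hence |(x^3 + 5x^2 + 7x + 9) − 51| ≤ 65|x − 2| < ε provided |x − 2| < ε/65.
Take δ = min(2, ε/65). Then 0 < |x − 2| < δ gives both |x − 2| < 2 and |x − 2| < ε/65, so |(x^3 + 5x^2 + 7x + 9) − 51| < ε.

δ = min(2, ε/65)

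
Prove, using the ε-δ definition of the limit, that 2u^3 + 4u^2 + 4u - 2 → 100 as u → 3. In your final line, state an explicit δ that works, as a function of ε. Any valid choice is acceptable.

δ = min(1, ε/106)

Fix ε > 0. We want δ > 0 such that 0 < |u − 3| < δ implies |(2u^3 + 4u^2 + 4u - 2) − 100| < ε.
(2u^3 + 4u^2 + 4u - 2) − 100 = 2u^3 + 4u^2 + 4u - 102 = (u − 3)(2u^2 + 10u + 34).
So |(2u^3 + 4u^2 + 4u - 2) − 100| = |u − 3|·|2u^2 + 10u + 34|.
Require δ ≤ 1. Then |u − 3| < 1 gives |u| < 4, and by the triangle inequality |2u^2 + 10u + 34| ≤ 2·4^2 + 10·4 + 34 = 106.
Hence |(2u^3 + 4u^2 + 4u - 2) − 100| ≤ 106|u − 3| < ε provided |u − 3| < ε/106.
Choosing δ = min(1, ε/106) ensures both conditions, hence |(2u^3 + 4u^2 + 4u - 2) − 100| < ε.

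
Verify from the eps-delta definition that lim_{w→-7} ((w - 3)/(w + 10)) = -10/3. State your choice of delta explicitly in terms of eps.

Fix eps > 0. We want delta > 0 with 0 < |w + 7| < delta ⇒ |(w - 3)/(w + 10) + 10/3| < eps.
Combining over a common denominator, (w - 3)/(w + 10) + 10/3 = [(w - 3)·3 − (-10)·(w + 10)] / [3·(w + 10)] = 13(w + 7) / (3(w + 10)).
So |(w - 3)/(w + 10) + 10/3| = 13|w + 7| / (3·|w + 10|).
Restrict delta ≤ 3/2. Then |w + 7| < 3/2 gives |w + 10| = |(w + 7) + 3| ≥ 3 − 3/2 = 3/2.
Hence |(w - 3)/(w + 10) + 10/3| < 13|w + 7|/(3·(3/2)) = (26/9)|w + 7|, which is < eps once |w + 7| < (9/26)eps.
Take delta = min(3/2, (9/26)eps). Then 0 < |w + 7| < delta forces both bounds, so |(w - 3)/(w + 10) + 10/3| < eps.

delta = min(3/2, (9/26)eps)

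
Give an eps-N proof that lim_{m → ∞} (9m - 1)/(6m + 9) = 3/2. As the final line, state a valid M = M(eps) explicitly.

M = (29/12)/eps

Suppose eps > 0. For m ≥ 1, |(9m - 1)/(6m + 9) − (3/2)| = |-87|/(6(6m + 9)) = 87/(6(6m + 9)).
Since 6m + 9 ≥ 6m for m ≥ 1, this is ≤ 87/(6·6m) = (29/12)/m.
So |(9m - 1)/(6m + 9) − (3/2)| < eps whenever m > (29/12)/eps.
Take M = (29/12)/eps. If m > M then |(9m - 1)/(6m + 9) − (3/2)| ≤ (29/12)/m < eps.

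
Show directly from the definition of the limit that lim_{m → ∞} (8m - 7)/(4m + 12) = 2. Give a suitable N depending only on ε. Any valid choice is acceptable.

N = (31/4)/ε

Suppose ε > 0. For m ≥ 1, |(8m - 7)/(4m + 12) − 2| = |-124|/(4(4m + 12)) = 124/(4(4m + 12)).
Since 4m + 12 ≥ 4m for m ≥ 1, this is ≤ 124/(4·4m) = (31/4)/m.
So |(8m - 7)/(4m + 12) − 2| < ε whenever m > (31/4)/ε.
Take N = (31/4)/ε. If m > N then |(8m - 7)/(4m + 12) − 2| ≤ (31/4)/m < ε.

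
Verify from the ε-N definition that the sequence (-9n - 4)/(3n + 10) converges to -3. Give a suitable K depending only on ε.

K = (26/3)/ε

Let ε > 0 be given. For n ≥ 1, |(-9n - 4)/(3n + 10) + 3| = |78|/(3(3n + 10)) = 78/(3(3n + 10)).
Since 3n + 10 ≥ 3n for n ≥ 1, this is ≤ 78/(3·3n) = (26/3)/n.
So |(-9n - 4)/(3n + 10) + 3| < ε whenever n > (26/3)/ε.
Take K = (26/3)/ε. If n > K then |(-9n - 4)/(3n + 10) + 3| ≤ (26/3)/n < ε.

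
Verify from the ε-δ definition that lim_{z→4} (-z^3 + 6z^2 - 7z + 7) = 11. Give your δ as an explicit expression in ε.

δ = min(1, ε/36)

Let ε > 0. We want δ > 0 such that 0 < |z − 4| < δ implies |(-z^3 + 6z^2 - 7z + 7) − 11| < ε.
(-z^3 + 6z^2 - 7z + 7) − 11 = -z^3 + 6z^2 - 7z - 4 = (z − 4)(-z^2 + 2z + 1).
So |(-z^3 + 6z^2 - 7z + 7) − 11| = |z − 4|·|-z^2 + 2z + 1|.
Assume first that |z − 4| < 1, so |z| < 5. Then |-z^2 + 2z + 1| ≤ 5^2 + 2·5 + 1 = 36.
Hence |(-z^3 + 6z^2 - 7z + 7) − 11| ≤ 36|z − 4| < ε provided |z − 4| < ε/36.
Choosing δ = min(1, ε/36) ensures both conditions, hence |(-z^3 + 6z^2 - 7z + 7) − 11| < ε.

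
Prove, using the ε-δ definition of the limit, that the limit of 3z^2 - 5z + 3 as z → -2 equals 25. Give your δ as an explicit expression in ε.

Suppose ε > 0. We want δ > 0 such that 0 < |z + 2| < δ implies |(3z^2 - 5z + 3) − 25| < ε.
(3z^2 - 5z + 3) − 25 = 3z^2 - 5z - 22 = (z + 2)(3z - 11).
So |(3z^2 - 5z + 3) − 25| = |z + 2|·|3z - 11|.
Require δ ≤ 2. Then |z + 2| < 2 gives |z| < 4, and by the triangle inequality |3z - 11| ≤ 3·4 + 11 = 23.
Hence |(3z^2 - 5z + 3) − 25| ≤ 23|z + 2| < ε provided |z + 2| < ε/23.
Take δ = min(2, ε/23). Then 0 < |z + 2| < δ gives both |z + 2| < 2 and |z + 2| < ε/23, so |(3z^2 - 5z + 3) − 25| < ε.

δ = min(2, ε/23)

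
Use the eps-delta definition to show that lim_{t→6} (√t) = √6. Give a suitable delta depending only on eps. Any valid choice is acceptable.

Let eps > 0 be given. We want delta > 0 such that 0 < |t − 6| < delta implies |√t − √6| < eps.
Rationalise: √t − √6 = (t − 6)/(√t + √6), so |√t − √6| = |t − 6|/(√t + √6).
Restrict delta ≤ 6 so that |t − 6| < 6 forces t > 0, and then √t + √6 > √6.
Hence |√t − √6| < |t − 6|/√6, which is < eps once |t − 6| < √6·eps.
Take delta = min(6, √6·eps). If 0 < |t − 6| < delta then t > 0 and |√t − √6| < |t − 6|/√6 < eps.

delta = min(6, √6·eps)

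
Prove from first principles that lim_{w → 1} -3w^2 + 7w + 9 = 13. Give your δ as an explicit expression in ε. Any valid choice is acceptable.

Let ε > 0. We want δ > 0 such that 0 < |w − 1| < δ implies |(-3w^2 + 7w + 9) − 13| < ε.
(-3w^2 + 7w + 9) − 13 = -3w^2 + 7w - 4 = (w − 1)(-3w + 4).
So |(-3w^2 + 7w + 9) − 13| = |w − 1|·|-3w + 4|.
Assume first that |w − 1| < 1, so |w| < 2. Then |-3w + 4| ≤ 3·2 + 4 = 10.
Hence |(-3w^2 + 7w + 9) − 13| ≤ 10|w − 1| < ε provided |w − 1| < ε/10.
Choosing δ = min(1, ε/10) ensures both conditions, hence |(-3w^2 + 7w + 9) − 13| < ε.

δ = min(1, ε/10)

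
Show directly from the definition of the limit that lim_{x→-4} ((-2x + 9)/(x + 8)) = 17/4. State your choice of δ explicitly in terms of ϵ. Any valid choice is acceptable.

Suppose ϵ > 0. We want δ > 0 with 0 < |x + 4| < δ ⇒ |(-2x + 9)/(x + 8) − (17/4)| < ϵ.
Combining over a common denominator, (-2x + 9)/(x + 8) − (17/4) = [(-2x + 9)·4 − 17·(x + 8)] / [4·(x + 8)] = -25(x + 4) / (4(x + 8)).
So |(-2x + 9)/(x + 8) − (17/4)| = 25|x + 4| / (4·|x + 8|).
Require δ ≤ 2, so |x + 8| ≥ |4| − |x + 4| > 4 − 2 = 2.
Hence |(-2x + 9)/(x + 8) − (17/4)| < 25|x + 4|/(4·2) = (25/8)|x + 4|, which is < ϵ once |x + 4| < (8/25)ϵ.
Take δ = min(2, (8/25)ϵ). Then 0 < |x + 4| < δ forces both bounds, so |(-2x + 9)/(x + 8) − (17/4)| < ϵ.

δ = min(2, (8/25)ϵ)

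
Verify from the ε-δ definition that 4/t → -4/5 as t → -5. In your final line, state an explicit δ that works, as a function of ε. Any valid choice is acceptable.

Let ε > 0 be given. We seek δ > 0 such that 0 < |t + 5| < δ implies |4/t + 4/5| < ε.
|4/t + 4/5| = 4·|-5 − t|/(5·|t|) = 4|t + 5|/(5|t|).
Require δ ≤ 5/2 so that |t| > 5 − 5/2 = 5/2, hence 5|t| > 25/2.
Then |4/t + 4/5| < 4|t + 5|/(25/2), which is < ε when |t + 5| < (25/8)ε.
Take δ = min(5/2, (25/8)ε). Then 0 < |t + 5| < δ gives both |t + 5| < 5/2 and |t + 5| < (25/8)ε, so |4/t + 4/5| < ε.

δ = min(5/2, (25/8)ε)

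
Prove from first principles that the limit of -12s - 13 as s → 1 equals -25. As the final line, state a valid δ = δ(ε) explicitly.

Fix ε > 0. We need δ > 0 so that 0 < |s − 1| < δ implies |(-12s - 13) + 25| < ε.
Since (-12s - 13) + 25 = -12(s − 1), we have |(-12s - 13) + 25| = 12|s − 1|.
Thus it suffices that |s − 1| < ε/12.
Take δ = ε/12. If 0 < |s − 1| < δ then |(-12s - 13) + 25| = 12|s − 1| < 12·(ε/12) = ε.

δ = ε/12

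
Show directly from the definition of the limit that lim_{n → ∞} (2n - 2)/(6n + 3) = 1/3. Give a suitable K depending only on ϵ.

K = (1/2)/ϵ

Fix ϵ > 0. For n ≥ 1, |(2n - 2)/(6n + 3) − (1/3)| = |-18|/(6(6n + 3)) = 18/(6(6n + 3)).
Since 6n + 3 ≥ 6n for n ≥ 1, this is ≤ 18/(6·6n) = (1/2)/n.
So |(2n - 2)/(6n + 3) − (1/3)| < ϵ whenever n > (1/2)/ϵ.
Take K = (1/2)/ϵ. If n > K then |(2n - 2)/(6n + 3) − (1/3)| ≤ (1/2)/n < ϵ.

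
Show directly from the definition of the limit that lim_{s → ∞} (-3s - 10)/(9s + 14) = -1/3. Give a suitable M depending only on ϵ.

M = (16/27)/ϵ

Fix ϵ > 0. We seek M > 0 such that s > M implies |(-3s - 10)/(9s + 14) + 1/3| < ϵ.
(-3s - 10)/(9s + 14) + 1/3 = (9(-3s - 10) − (-3)(9s + 14)) / (9(9s + 14)) = -48/(9(9s + 14)).
For s > 0 we have 9s + 14 > 9s, so |(-3s - 10)/(9s + 14) + 1/3| = 48/(9(9s + 14)) < 48/(9·9s) = (16/27)/s.
Thus |(-3s - 10)/(9s + 14) + 1/3| < ϵ whenever s > (16/27)/ϵ.
Take M = (16/27)/ϵ. If s > M then |(-3s - 10)/(9s + 14) + 1/3| < (16/27)/s < ϵ.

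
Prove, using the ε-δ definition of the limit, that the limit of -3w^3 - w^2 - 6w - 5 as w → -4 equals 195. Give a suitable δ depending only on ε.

δ = min(2, ε/224)

Fix ε > 0. We want δ > 0 such that 0 < |w + 4| < δ implies |(-3w^3 - w^2 - 6w - 5) − 195| < ε.
(-3w^3 - w^2 - 6w - 5) − 195 = -3w^3 - w^2 - 6w - 200 = (w + 4)(-3w^2 + 11w - 50).
So |(-3w^3 - w^2 - 6w - 5) − 195| = |w + 4|·|-3w^2 + 11w - 50|.
Require δ ≤ 2. Then |w + 4| < 2 gives |w| < 6, and by the triangle inequality |-3w^2 + 11w - 50| ≤ 3·6^2 + 11·6 + 50 = 224.
Hence |(-3w^3 - w^2 - 6w - 5) − 195| ≤ 224|w + 4| < ε provided |w + 4| < ε/224.
Take δ = min(2, ε/224). Then 0 < |w + 4| < δ gives both |w + 4| < 2 and |w + 4| < ε/224, so |(-3w^3 - w^2 - 6w - 5) − 195| < ε.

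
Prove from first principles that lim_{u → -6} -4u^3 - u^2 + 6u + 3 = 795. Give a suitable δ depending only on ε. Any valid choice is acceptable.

δ = min(2, ε/572)

Let ε > 0. We want δ > 0 such that 0 < |u + 6| < δ implies |(-4u^3 - u^2 + 6u + 3) − 795| < ε.
(-4u^3 - u^2 + 6u + 3) − 795 = -4u^3 - u^2 + 6u - 792 = (u + 6)(-4u^2 + 23u - 132).
So |(-4u^3 - u^2 + 6u + 3) − 795| = |u + 6|·|-4u^2 + 23u - 132|.
Assume first that |u + 6| < 2, so |u| < 8. Then |-4u^2 + 23u - 132| ≤ 4·8^2 + 23·8 + 132 = 572.
Hence |(-4u^3 - u^2 + 6u + 3) − 795| ≤ 572|u + 6| < ε provided |u + 6| < ε/572.
Choosing δ = min(2, ε/572) ensures both conditions, hence |(-4u^3 - u^2 + 6u + 3) − 795| < ε.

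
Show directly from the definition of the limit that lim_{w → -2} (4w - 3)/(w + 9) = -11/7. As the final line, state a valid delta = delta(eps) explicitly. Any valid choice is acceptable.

Let eps > 0. We want delta > 0 with 0 < |w + 2| < delta ⇒ |(4w - 3)/(w + 9) + 11/7| < eps.
Combining over a common denominator, (4w - 3)/(w + 9) + 11/7 = [(4w - 3)·7 − (-11)·(w + 9)] / [7·(w + 9)] = 39(w + 2) / (7(w + 9)).
So |(4w - 3)/(w + 9) + 11/7| = 39|w + 2| / (7·|w + 9|).
Restrict delta ≤ 7/2. Then |w + 2| < 7/2 gives |w + 9| = |(w + 2) + 7| ≥ 7 − 7/2 = 7/2.
Hence |(4w - 3)/(w + 9) + 11/7| < 39|w + 2|/(7·(7/2)) = (78/49)|w + 2|, which is < eps once |w + 2| < (49/78)eps.
Take delta = min(7/2, (49/78)eps). Then 0 < |w + 2| < delta forces both bounds, so |(4w - 3)/(w + 9) + 11/7| < eps.

delta = min(7/2, (49/78)eps)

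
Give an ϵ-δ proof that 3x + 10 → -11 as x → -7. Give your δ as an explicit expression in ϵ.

δ = ϵ/3

Fix ϵ > 0. We need δ > 0 so that 0 < |x + 7| < δ implies |(3x + 10) + 11| < ϵ.
Since (3x + 10) + 11 = 3(x + 7), we have |(3x + 10) + 11| = 3|x + 7|.
So 3|x + 7| < ϵ exactly when |x + 7| < ϵ/3.
Choosing δ = ϵ/3 gives |(3x + 10) + 11| = 3|x + 7| < ϵ whenever |x + 7| < δ.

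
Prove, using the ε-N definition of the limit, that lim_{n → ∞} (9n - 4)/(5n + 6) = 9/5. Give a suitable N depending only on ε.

N = (74/25)/ε

Suppose ε > 0. For n ≥ 1, |(9n - 4)/(5n + 6) − (9/5)| = |-74|/(5(5n + 6)) = 74/(5(5n + 6)).
Since 5n + 6 ≥ 5n for n ≥ 1, this is ≤ 74/(5·5n) = (74/25)/n.
So |(9n - 4)/(5n + 6) − (9/5)| < ε whenever n > (74/25)/ε.
Take N = (74/25)/ε. If n > N then |(9n - 4)/(5n + 6) − (9/5)| ≤ (74/25)/n < ε.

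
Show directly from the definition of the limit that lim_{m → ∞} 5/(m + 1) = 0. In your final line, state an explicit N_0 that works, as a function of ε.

Let ε > 0. For m ≥ 1, |5/(m + 1) − 0| = 5/(m + 1) ≤ 5/m.
We need 5/m < ε, i.e. m > 5/ε.
Take N_0 = 5/ε. If m > N_0 then |5/(m + 1)| ≤ 5/m < ε.

N_0 = 5/ε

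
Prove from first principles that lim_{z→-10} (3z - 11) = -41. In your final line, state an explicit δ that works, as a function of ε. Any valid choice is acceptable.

δ = ε/3

Suppose ε > 0. We need δ > 0 so that 0 < |z + 10| < δ implies |(3z - 11) + 41| < ε.
Since (3z - 11) + 41 = 3(z + 10), we have |(3z - 11) + 41| = 3|z + 10|.
So 3|z + 10| < ε exactly when |z + 10| < ε/3.
Take δ = ε/3. If 0 < |z + 10| < δ then |(3z - 11) + 41| = 3|z + 10| < 3·(ε/3) = ε.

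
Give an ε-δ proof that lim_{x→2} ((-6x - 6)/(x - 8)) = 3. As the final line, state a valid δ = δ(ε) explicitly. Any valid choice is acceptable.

Let ε > 0. We want δ > 0 with 0 < |x − 2| < δ ⇒ |(-6x - 6)/(x - 8) − 3| < ε.
Combining over a common denominator, (-6x - 6)/(x - 8) − 3 = [(-6x - 6)·(-6) − (-18)·(x - 8)] / [(-6)·(x - 8)] = 54(x − 2) / ((-6)(x - 8)).
So |(-6x - 6)/(x - 8) − 3| = 54|x − 2| / (6·|x − 8|).
Restrict δ ≤ 3. Then |x − 2| < 3 gives |x − 8| = |(x − 2) + (-6)| ≥ 6 − 3 = 3.
Hence |(-6x - 6)/(x - 8) − 3| < 54|x − 2|/(6·3) = 3|x − 2|, which is < ε once |x − 2| < (1/3)ε.
Take δ = min(3, (1/3)ε). Then 0 < |x − 2| < δ forces both bounds, so |(-6x - 6)/(x - 8) − 3| < ε.

δ = min(3, (1/3)ε)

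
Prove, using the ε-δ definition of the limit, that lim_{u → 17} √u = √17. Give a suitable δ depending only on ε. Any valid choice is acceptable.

Suppose ε > 0. We want δ > 0 such that 0 < |u − 17| < δ implies |√u − √17| < ε.
Rationalise: √u − √17 = (u − 17)/(√u + √17), so |√u − √17| = |u − 17|/(√u + √17).
Restrict δ ≤ 17 so that |u − 17| < 17 forces u > 0, and then √u + √17 > √17.
Hence |√u − √17| < |u − 17|/√17, which is < ε once |u − 17| < √17·ε.
Take δ = min(17, √17·ε). If 0 < |u − 17| < δ then u > 0 and |√u − √17| < |u − 17|/√17 < ε.

δ = min(17, √17·ε)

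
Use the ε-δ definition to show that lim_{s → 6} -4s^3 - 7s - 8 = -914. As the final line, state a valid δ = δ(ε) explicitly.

Let ε > 0 be given. We want δ > 0 such that 0 < |s − 6| < δ implies |(-4s^3 - 7s - 8) + 914| < ε.
(-4s^3 - 7s - 8) + 914 = -4s^3 - 7s + 906 = (s − 6)(-4s^2 - 24s - 151).
So |(-4s^3 - 7s - 8) + 914| = |s − 6|·|-4s^2 - 24s - 151|.
Assume first that |s − 6| < 1, so |s| < 7. Then |-4s^2 - 24s - 151| ≤ 4·7^2 + 24·7 + 151 = 515.
Hence |(-4s^3 - 7s - 8) + 914| ≤ 515|s − 6| < ε provided |s − 6| < ε/515.
Choosing δ = min(1, ε/515) ensures both conditions, hence |(-4s^3 - 7s - 8) + 914| < ε.

δ = min(1, ε/515)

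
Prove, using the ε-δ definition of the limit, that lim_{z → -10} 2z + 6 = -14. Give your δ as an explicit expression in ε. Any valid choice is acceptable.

Let ε > 0 be given. We need δ > 0 so that 0 < |z + 10| < δ implies |(2z + 6) + 14| < ε.
|(2z + 6) + 14| = |2z + 20| = 2|z + 10|.
So 2|z + 10| < ε exactly when |z + 10| < ε/2.
Choosing δ = ε/2 gives |(2z + 6) + 14| = 2|z + 10| < ε whenever |z + 10| < δ.

δ = ε/2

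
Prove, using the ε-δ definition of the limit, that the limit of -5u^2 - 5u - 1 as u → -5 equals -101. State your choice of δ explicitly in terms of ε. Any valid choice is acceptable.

δ = min(1, ε/50)

Fix ε > 0. We want δ > 0 such that 0 < |u + 5| < δ implies |(-5u^2 - 5u - 1) + 101| < ε.
(-5u^2 - 5u - 1) + 101 = -5u^2 - 5u + 100 = (u + 5)(-5u + 20).
So |(-5u^2 - 5u - 1) + 101| = |u + 5|·|-5u + 20|.
Require δ ≤ 1. Then |u + 5| < 1 gives |u| < 6, and by the triangle inequality |-5u + 20| ≤ 5·6 + 20 = 50.
Hence |(-5u^2 - 5u - 1) + 101| ≤ 50|u + 5| < ε provided |u + 5| < ε/50.
Choosing δ = min(1, ε/50) ensures both conditions, hence |(-5u^2 - 5u - 1) + 101| < ε.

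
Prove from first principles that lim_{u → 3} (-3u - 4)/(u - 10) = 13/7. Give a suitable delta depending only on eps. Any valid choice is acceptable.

Fix eps > 0. We want delta > 0 with 0 < |u − 3| < delta ⇒ |(-3u - 4)/(u - 10) − (13/7)| < eps.
Combining over a common denominator, (-3u - 4)/(u - 10) − (13/7) = [(-3u - 4)·(-7) − (-13)·(u - 10)] / [(-7)·(u - 10)] = 34(u − 3) / ((-7)(u - 10)).
So |(-3u - 4)/(u - 10) − (13/7)| = 34|u − 3| / (7·|u − 10|).
Restrict delta ≤ 7/2. Then |u − 3| < 7/2 gives |u − 10| = |(u − 3) + (-7)| ≥ 7 − 7/2 = 7/2.
Hence |(-3u - 4)/(u - 10) − (13/7)| < 34|u − 3|/(7·(7/2)) = (68/49)|u − 3|, which is < eps once |u − 3| < (49/68)eps.
Take delta = min(7/2, (49/68)eps). Then 0 < |u − 3| < delta forces both bounds, so |(-3u - 4)/(u - 10) − (13/7)| < eps.

delta = min(7/2, (49/68)eps)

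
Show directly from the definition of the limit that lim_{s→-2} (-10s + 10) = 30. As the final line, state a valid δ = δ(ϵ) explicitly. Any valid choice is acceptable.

δ = ϵ/10

Fix ϵ > 0. We need δ > 0 so that 0 < |s + 2| < δ implies |(-10s + 10) − 30| < ϵ.
Since (-10s + 10) − 30 = -10(s + 2), we have |(-10s + 10) − 30| = 10|s + 2|.
Thus it suffices that |s + 2| < ϵ/10.
Choosing δ = ϵ/10 gives |(-10s + 10) − 30| = 10|s + 2| < ϵ whenever |s + 2| < δ.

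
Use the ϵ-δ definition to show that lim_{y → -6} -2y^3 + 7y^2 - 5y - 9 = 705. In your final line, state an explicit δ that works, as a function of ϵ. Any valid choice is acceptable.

Let ϵ > 0 be given. We want δ > 0 such that 0 < |y + 6| < δ implies |(-2y^3 + 7y^2 - 5y - 9) − 705| < ϵ.
(-2y^3 + 7y^2 - 5y - 9) − 705 = -2y^3 + 7y^2 - 5y - 714 = (y + 6)(-2y^2 + 19y - 119).
So |(-2y^3 + 7y^2 - 5y - 9) − 705| = |y + 6|·|-2y^2 + 19y - 119|.
Require δ ≤ 1. Then |y + 6| < 1 gives |y| < 7, and by the triangle inequality |-2y^2 + 19y - 119| ≤ 2·7^2 + 19·7 + 119 = 350.
Hence |(-2y^3 + 7y^2 - 5y - 9) − 705| ≤ 350|y + 6| < ϵ provided |y + 6| < ϵ/350.
Choosing δ = min(1, ϵ/350) ensures both conditions, hence |(-2y^3 + 7y^2 - 5y - 9) − 705| < ϵ.

δ = min(1, ϵ/350)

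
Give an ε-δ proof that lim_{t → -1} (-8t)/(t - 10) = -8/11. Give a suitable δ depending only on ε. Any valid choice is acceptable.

Let ε > 0 be given. We want δ > 0 with 0 < |t + 1| < δ ⇒ |(-8t)/(t - 10) + 8/11| < ε.
Combining over a common denominator, (-8t)/(t - 10) + 8/11 = [(-8t)·(-11) − 8·(t - 10)] / [(-11)·(t - 10)] = 80(t + 1) / ((-11)(t - 10)).
So |(-8t)/(t - 10) + 8/11| = 80|t + 1| / (11·|t − 10|).
Require δ ≤ 11/2, so |t − 10| ≥ |-11| − |t + 1| > 11 − 11/2 = 11/2.
Hence |(-8t)/(t - 10) + 8/11| < 80|t + 1|/(11·(11/2)) = (160/121)|t + 1|, which is < ε once |t + 1| < (121/160)ε.
Take δ = min(11/2, (121/160)ε). Then 0 < |t + 1| < δ forces both bounds, so |(-8t)/(t - 10) + 8/11| < ε.

δ = min(11/2, (121/160)ε)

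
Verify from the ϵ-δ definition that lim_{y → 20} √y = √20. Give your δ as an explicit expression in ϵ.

δ = min(20, √20·ϵ)

Let ϵ > 0. We want δ > 0 such that 0 < |y − 20| < δ implies |√y − √20| < ϵ.
Rationalise: √y − √20 = (y − 20)/(√y + √20), so |√y − √20| = |y − 20|/(√y + √20).
Restrict δ ≤ 20 so that |y − 20| < 20 forces y > 0, and then √y + √20 > √20.
Hence |√y − √20| < |y − 20|/√20, which is < ϵ once |y − 20| < √20·ϵ.
Take δ = min(20, √20·ϵ). If 0 < |y − 20| < δ then y > 0 and |√y − √20| < |y − 20|/√20 < ϵ.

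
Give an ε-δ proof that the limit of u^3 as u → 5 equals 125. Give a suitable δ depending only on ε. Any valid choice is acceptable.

Suppose ε > 0. We seek δ > 0 with 0 < |u − 5| < δ ⇒ |u^3 − 125| < ε.
Factor: u^3 − 125 = (u − 5)(u^2 + 5u + 25), so |u^3 − 125| = |u − 5|·|u^2 + 5u + 25|.
Restrict δ ≤ 2. Then |u − 5| < 2 gives |u| < 7, so by the triangle inequality |u^2 + 5u + 25| ≤ 7^2 + 5·7 + 25 = 109.
Hence |u^3 − 125| ≤ 109|u − 5|, which is < ε once |u − 5| < ε/109.
Take δ = min(2, ε/109). If 0 < |u − 5| < δ then both bounds hold and |u^3 − 125| ≤ 109|u − 5| < 109·(ε/109) = ε.

δ = min(2, ε/109)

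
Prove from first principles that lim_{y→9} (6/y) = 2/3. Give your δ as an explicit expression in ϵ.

δ = min(9/2, (27/4)ϵ)

Suppose ϵ > 0. We seek δ > 0 such that 0 < |y − 9| < δ implies |6/y − (2/3)| < ϵ.
|6/y − (2/3)| = 6·|9 − y|/(9·|y|) = 6|y − 9|/(9|y|).
Require δ ≤ 9/2 so that |y| > 9 − 9/2 = 9/2, hence 9|y| > 81/2.
Then |6/y − (2/3)| < 6|y − 9|/(81/2), which is < ϵ when |y − 9| < (27/4)ϵ.
Take δ = min(9/2, (27/4)ϵ). Then 0 < |y − 9| < δ gives both |y − 9| < 9/2 and |y − 9| < (27/4)ϵ, so |6/y − (2/3)| < ϵ.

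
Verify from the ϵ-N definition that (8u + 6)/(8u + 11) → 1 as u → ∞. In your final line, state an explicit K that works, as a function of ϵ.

Let ϵ > 0 be given. We seek K > 0 such that u > K implies |(8u + 6)/(8u + 11) − 1| < ϵ.
(8u + 6)/(8u + 11) − 1 = (8(8u + 6) − 8(8u + 11)) / (8(8u + 11)) = -40/(8(8u + 11)).
For u > 0 we have 8u + 11 > 8u, so |(8u + 6)/(8u + 11) − 1| = 40/(8(8u + 11)) < 40/(8·8u) = (5/8)/u.
Thus |(8u + 6)/(8u + 11) − 1| < ϵ whenever u > (5/8)/ϵ.
Take K = (5/8)/ϵ. If u > K then |(8u + 6)/(8u + 11) − 1| < (5/8)/u < ϵ.

K = (5/8)/ϵ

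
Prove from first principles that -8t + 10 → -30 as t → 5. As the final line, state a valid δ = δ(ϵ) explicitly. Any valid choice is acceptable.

Suppose ϵ > 0. We need δ > 0 so that 0 < |t − 5| < δ implies |(-8t + 10) + 30| < ϵ.
Since (-8t + 10) + 30 = -8(t − 5), we have |(-8t + 10) + 30| = 8|t − 5|.
So 8|t − 5| < ϵ exactly when |t − 5| < ϵ/8.
Choosing δ = ϵ/8 gives |(-8t + 10) + 30| = 8|t − 5| < ϵ whenever |t − 5| < δ.

δ = ϵ/8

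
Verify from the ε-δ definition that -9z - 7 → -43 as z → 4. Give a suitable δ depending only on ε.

δ = ε/9

Let ε > 0. We need δ > 0 so that 0 < |z − 4| < δ implies |(-9z - 7) + 43| < ε.
|(-9z - 7) + 43| = |-9z + 36| = 9|z − 4|.
So 9|z − 4| < ε exactly when |z − 4| < ε/9.
Choosing δ = ε/9 gives |(-9z - 7) + 43| = 9|z − 4| < ε whenever |z − 4| < δ.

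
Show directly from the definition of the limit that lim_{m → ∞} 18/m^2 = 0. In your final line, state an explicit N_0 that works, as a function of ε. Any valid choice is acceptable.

N_0 = (18/ε)^{1/2}

Fix ε > 0. For m ≥ 1, |18/m^2 − 0| = 18/m^2.
18/m^2 < ε ⇔ m^2 > 18/ε ⇔ m > (18/ε)^{1/2}.
Take N_0 = (18/ε)^{1/2}. Then m > N_0 implies 18/m^2 < ε.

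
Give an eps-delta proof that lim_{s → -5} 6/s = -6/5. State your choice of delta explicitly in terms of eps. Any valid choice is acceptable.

Let eps > 0. We seek delta > 0 such that 0 < |s + 5| < delta implies |6/s + 6/5| < eps.
|6/s + 6/5| = 6·|-5 − s|/(5·|s|) = 6|s + 5|/(5|s|).
Restrict delta ≤ 5/2. Then |s + 5| < 5/2 gives |s| > 5/2, so 5|s| > 25/2.
Then |6/s + 6/5| < 6|s + 5|/(25/2), which is < eps when |s + 5| < (25/12)eps.
Take delta = min(5/2, (25/12)eps). Then 0 < |s + 5| < delta gives both |s + 5| < 5/2 and |s + 5| < (25/12)eps, so |6/s + 6/5| < eps.

delta = min(5/2, (25/12)eps)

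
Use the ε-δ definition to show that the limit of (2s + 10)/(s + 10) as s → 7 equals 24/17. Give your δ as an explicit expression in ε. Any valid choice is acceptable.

Suppose ε > 0. We want δ > 0 with 0 < |s − 7| < δ ⇒ |(2s + 10)/(s + 10) − (24/17)| < ε.
Combining over a common denominator, (2s + 10)/(s + 10) − (24/17) = [(2s + 10)·17 − 24·(s + 10)] / [17·(s + 10)] = 10(s − 7) / (17(s + 10)).
So |(2s + 10)/(s + 10) − (24/17)| = 10|s − 7| / (17·|s + 10|).
Require δ ≤ 17/2, so |s + 10| ≥ |17| − |s − 7| > 17 − 17/2 = 17/2.
Hence |(2s + 10)/(s + 10) − (24/17)| < 10|s − 7|/(17·(17/2)) = (20/289)|s − 7|, which is < ε once |s − 7| < (289/20)ε.
Take δ = min(17/2, (289/20)ε). Then 0 < |s − 7| < δ forces both bounds, so |(2s + 10)/(s + 10) − (24/17)| < ε.

δ = min(17/2, (289/20)ε)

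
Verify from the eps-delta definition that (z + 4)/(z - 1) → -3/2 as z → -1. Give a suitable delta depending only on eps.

Let eps > 0. We want delta > 0 with 0 < |z + 1| < delta ⇒ |(z + 4)/(z - 1) + 3/2| < eps.
Combining over a common denominator, (z + 4)/(z - 1) + 3/2 = [(z + 4)·(-2) − 3·(z - 1)] / [(-2)·(z - 1)] = -5(z + 1) / ((-2)(z - 1)).
So |(z + 4)/(z - 1) + 3/2| = 5|z + 1| / (2·|z − 1|).
Restrict delta ≤ 1. Then |z + 1| < 1 gives |z − 1| = |(z + 1) + (-2)| ≥ 2 − 1 = 1.
Hence |(z + 4)/(z - 1) + 3/2| < 5|z + 1|/(2·1) = (5/2)|z + 1|, which is < eps once |z + 1| < (2/5)eps.
Take delta = min(1, (2/5)eps). Then 0 < |z + 1| < delta forces both bounds, so |(z + 4)/(z - 1) + 3/2| < eps.

delta = min(1, (2/5)eps)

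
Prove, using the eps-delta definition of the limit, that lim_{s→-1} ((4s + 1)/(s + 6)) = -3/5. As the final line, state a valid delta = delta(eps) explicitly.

delta = min(5/2, (25/46)eps)

Suppose eps > 0. We want delta > 0 with 0 < |s + 1| < delta ⇒ |(4s + 1)/(s + 6) + 3/5| < eps.
Combining over a common denominator, (4s + 1)/(s + 6) + 3/5 = [(4s + 1)·5 − (-3)·(s + 6)] / [5·(s + 6)] = 23(s + 1) / (5(s + 6)).
So |(4s + 1)/(s + 6) + 3/5| = 23|s + 1| / (5·|s + 6|).
Restrict delta ≤ 5/2. Then |s + 1| < 5/2 gives |s + 6| = |(s + 1) + 5| ≥ 5 − 5/2 = 5/2.
Hence |(4s + 1)/(s + 6) + 3/5| < 23|s + 1|/(5·(5/2)) = (46/25)|s + 1|, which is < eps once |s + 1| < (25/46)eps.
Take delta = min(5/2, (25/46)eps). Then 0 < |s + 1| < delta forces both bounds, so |(4s + 1)/(s + 6) + 3/5| < eps.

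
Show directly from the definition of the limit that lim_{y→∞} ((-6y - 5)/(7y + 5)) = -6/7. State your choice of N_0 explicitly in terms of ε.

Let ε > 0 be given. We seek N_0 > 0 such that y > N_0 implies |(-6y - 5)/(7y + 5) + 6/7| < ε.
(-6y - 5)/(7y + 5) + 6/7 = (7(-6y - 5) − (-6)(7y + 5)) / (7(7y + 5)) = -5/(7(7y + 5)).
For y > 0 we have 7y + 5 > 7y, so |(-6y - 5)/(7y + 5) + 6/7| = 5/(7(7y + 5)) < 5/(7·7y) = (5/49)/y.
Thus |(-6y - 5)/(7y + 5) + 6/7| < ε whenever y > (5/49)/ε.
Take N_0 = (5/49)/ε. If y > N_0 then |(-6y - 5)/(7y + 5) + 6/7| < (5/49)/y < ε.

N_0 = (5/49)/ε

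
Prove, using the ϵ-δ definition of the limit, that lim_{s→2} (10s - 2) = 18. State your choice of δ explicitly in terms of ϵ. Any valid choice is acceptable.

δ = ϵ/10

Suppose ϵ > 0. We need δ > 0 so that 0 < |s − 2| < δ implies |(10s - 2) − 18| < ϵ.
|(10s - 2) − 18| = |10s - 20| = 10|s − 2|.
So 10|s − 2| < ϵ exactly when |s − 2| < ϵ/10.
Take δ = ϵ/10. If 0 < |s − 2| < δ then |(10s - 2) − 18| = 10|s − 2| < 10·(ϵ/10) = ϵ.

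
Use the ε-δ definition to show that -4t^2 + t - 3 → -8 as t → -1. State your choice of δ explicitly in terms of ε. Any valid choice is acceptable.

δ = min(1, ε/13)

Fix ε > 0. We want δ > 0 such that 0 < |t + 1| < δ implies |(-4t^2 + t - 3) + 8| < ε.
(-4t^2 + t - 3) + 8 = -4t^2 + t + 5 = (t + 1)(-4t + 5).
So |(-4t^2 + t - 3) + 8| = |t + 1|·|-4t + 5|.
Assume first that |t + 1| < 1, so |t| < 2. Then |-4t + 5| ≤ 4·2 + 5 = 13.
Hence |(-4t^2 + t - 3) + 8| ≤ 13|t + 1| < ε provided |t + 1| < ε/13.
Choosing δ = min(1, ε/13) ensures both conditions, hence |(-4t^2 + t - 3) + 8| < ε.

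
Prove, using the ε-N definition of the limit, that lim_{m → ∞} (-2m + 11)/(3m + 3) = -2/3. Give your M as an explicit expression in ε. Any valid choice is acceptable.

Suppose ε > 0. For m ≥ 1, |(-2m + 11)/(3m + 3) + 2/3| = |39|/(3(3m + 3)) = 39/(3(3m + 3)).
Since 3m + 3 ≥ 3m for m ≥ 1, this is ≤ 39/(3·3m) = (13/3)/m.
So |(-2m + 11)/(3m + 3) + 2/3| < ε whenever m > (13/3)/ε.
Take M = (13/3)/ε. If m > M then |(-2m + 11)/(3m + 3) + 2/3| ≤ (13/3)/m < ε.

M = (13/3)/ε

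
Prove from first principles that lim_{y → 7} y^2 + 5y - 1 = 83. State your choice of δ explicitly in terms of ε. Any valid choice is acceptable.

Suppose ε > 0. We want δ > 0 such that 0 < |y − 7| < δ implies |(y^2 + 5y - 1) − 83| < ε.
(y^2 + 5y - 1) − 83 = y^2 + 5y - 84 = (y − 7)(y + 12).
So |(y^2 + 5y - 1) − 83| = |y − 7|·|y + 12|.
Require δ ≤ 2. Then |y − 7| < 2 gives |y| < 9, and by the triangle inequality |y + 12| ≤ 9 + 12 = 21.
Hence |(y^2 + 5y - 1) − 83| ≤ 21|y − 7| < ε provided |y − 7| < ε/21.
Take δ = min(2, ε/21). Then 0 < |y − 7| < δ gives both |y − 7| < 2 and |y − 7| < ε/21, so |(y^2 + 5y - 1) − 83| < ε.

δ = min(2, ε/21)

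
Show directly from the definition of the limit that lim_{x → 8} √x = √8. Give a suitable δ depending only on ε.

δ = min(8, √8·ε)

Fix ε > 0. We want δ > 0 such that 0 < |x − 8| < δ implies |√x − √8| < ε.
Multiplying by the conjugate, |√x − √8| = |x − 8|/(√x + √8).
Restrict δ ≤ 8 so that |x − 8| < 8 forces x > 0, and then √x + √8 > √8.
Hence |√x − √8| < |x − 8|/√8, which is < ε once |x − 8| < √8·ε.
Take δ = min(8, √8·ε). If 0 < |x − 8| < δ then x > 0 and |√x − √8| < |x − 8|/√8 < ε.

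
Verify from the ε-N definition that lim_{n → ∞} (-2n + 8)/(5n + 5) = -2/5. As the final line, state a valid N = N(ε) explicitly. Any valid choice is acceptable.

N = 2/ε

Suppose ε > 0. For n ≥ 1, |(-2n + 8)/(5n + 5) + 2/5| = |50|/(5(5n + 5)) = 50/(5(5n + 5)).
Since 5n + 5 ≥ 5n for n ≥ 1, this is ≤ 50/(5·5n) = 2/n.
So |(-2n + 8)/(5n + 5) + 2/5| < ε whenever n > 2/ε.
Take N = 2/ε. If n > N then |(-2n + 8)/(5n + 5) + 2/5| ≤ 2/n < ε.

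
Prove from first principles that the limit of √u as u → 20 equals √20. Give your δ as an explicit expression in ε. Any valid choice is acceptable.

Let ε > 0. We want δ > 0 such that 0 < |u − 20| < δ implies |√u − √20| < ε.
Multiplying by the conjugate, |√u − √20| = |u − 20|/(√u + √20).
Restrict δ ≤ 20 so that |u − 20| < 20 forces u > 0, and then √u + √20 > √20.
Hence |√u − √20| < |u − 20|/√20, which is < ε once |u − 20| < √20·ε.
Take δ = min(20, √20·ε). If 0 < |u − 20| < δ then u > 0 and |√u − √20| < |u − 20|/√20 < ε.

δ = min(20, √20·ε)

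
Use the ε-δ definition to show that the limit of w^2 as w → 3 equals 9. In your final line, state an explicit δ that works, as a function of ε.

δ = min(1, ε/7)

Let ε > 0 be given. We seek δ > 0 with 0 < |w − 3| < δ ⇒ |w^2 − 9| < ε.
Factor: w^2 − 9 = (w − 3)(w + 3), so |w^2 − 9| = |w − 3|·|w + 3|.
Impose δ ≤ 1 so that |w| < 4; then |w + 3| ≤ 7.
Hence |w^2 − 9| ≤ 7|w − 3|, which is < ε once |w − 3| < ε/7.
Take δ = min(1, ε/7). If 0 < |w − 3| < δ then both bounds hold and |w^2 − 9| ≤ 7|w − 3| < 7·(ε/7) = ε.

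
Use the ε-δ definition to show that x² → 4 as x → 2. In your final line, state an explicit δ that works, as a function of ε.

δ = min(1, ε/5)

Suppose ε > 0. We seek δ > 0 with 0 < |x − 2| < δ ⇒ |x² − 4| < ε.
Factor: x² − 4 = (x − 2)(x + 2), so |x² − 4| = |x − 2|·|x + 2|.
Restrict δ ≤ 1. Then |x − 2| < 1 gives |x| < 3, so by the triangle inequality |x + 2| ≤ 3 + 2 = 5.
Hence |x² − 4| ≤ 5|x − 2|, which is < ε once |x − 2| < ε/5.
Take δ = min(1, ε/5). If 0 < |x − 2| < δ then both bounds hold and |x² − 4| ≤ 5|x − 2| < 5·(ε/5) = ε.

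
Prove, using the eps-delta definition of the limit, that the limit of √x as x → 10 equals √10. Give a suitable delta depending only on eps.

delta = min(10, √10·eps)

Fix eps > 0. We want delta > 0 such that 0 < |x − 10| < delta implies |√x − √10| < eps.
Rationalise: √x − √10 = (x − 10)/(√x + √10), so |√x − √10| = |x − 10|/(√x + √10).
Restrict delta ≤ 10 so that |x − 10| < 10 forces x > 0, and then √x + √10 > √10.
Hence |√x − √10| < |x − 10|/√10, which is < eps once |x − 10| < √10·eps.
Take delta = min(10, √10·eps). If 0 < |x − 10| < delta then x > 0 and |√x − √10| < |x − 10|/√10 < eps.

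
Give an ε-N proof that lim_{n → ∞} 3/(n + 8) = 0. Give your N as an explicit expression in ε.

Fix ε > 0. For n ≥ 1, |3/(n + 8) − 0| = 3/(n + 8) ≤ 3/n.
We need 3/n < ε, i.e. n > 3/ε.
Take N = 3/ε. If n > N then |3/(n + 8)| ≤ 3/n < ε.

N = 3/ε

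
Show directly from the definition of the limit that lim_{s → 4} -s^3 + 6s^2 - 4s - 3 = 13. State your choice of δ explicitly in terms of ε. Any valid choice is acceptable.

Fix ε > 0. We want δ > 0 such that 0 < |s − 4| < δ implies |(-s^3 + 6s^2 - 4s - 3) − 13| < ε.
(-s^3 + 6s^2 - 4s - 3) − 13 = -s^3 + 6s^2 - 4s - 16 = (s − 4)(-s^2 + 2s + 4).
So |(-s^3 + 6s^2 - 4s - 3) − 13| = |s − 4|·|-s^2 + 2s + 4|.
Require δ ≤ 1. Then |s − 4| < 1 gives |s| < 5, and by the triangle inequality |-s^2 + 2s + 4| ≤ 5^2 + 2·5 + 4 = 39.
Hence |(-s^3 + 6s^2 - 4s - 3) − 13| ≤ 39|s − 4| < ε provided |s − 4| < ε/39.
Choosing δ = min(1, ε/39) ensures both conditions, hence |(-s^3 + 6s^2 - 4s - 3) − 13| < ε.

δ = min(1, ε/39)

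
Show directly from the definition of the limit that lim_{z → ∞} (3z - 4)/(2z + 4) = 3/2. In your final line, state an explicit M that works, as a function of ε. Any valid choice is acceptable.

Let ε > 0 be given. We seek M > 0 such that z > M implies |(3z - 4)/(2z + 4) − (3/2)| < ε.
(3z - 4)/(2z + 4) − (3/2) = (2(3z - 4) − 3(2z + 4)) / (2(2z + 4)) = -20/(2(2z + 4)).
For z > 0 we have 2z + 4 > 2z, so |(3z - 4)/(2z + 4) − (3/2)| = 20/(2(2z + 4)) < 20/(2·2z) = 5/z.
Thus |(3z - 4)/(2z + 4) − (3/2)| < ε whenever z > 5/ε.
Take M = 5/ε. If z > M then |(3z - 4)/(2z + 4) − (3/2)| < 5/z < ε.

M = 5/ε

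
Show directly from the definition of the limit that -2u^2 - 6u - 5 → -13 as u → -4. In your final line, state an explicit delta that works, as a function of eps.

Suppose eps > 0. We want delta > 0 such that 0 < |u + 4| < delta implies |(-2u^2 - 6u - 5) + 13| < eps.
(-2u^2 - 6u - 5) + 13 = -2u^2 - 6u + 8 = (u + 4)(-2u + 2).
So |(-2u^2 - 6u - 5) + 13| = |u + 4|·|-2u + 2|.
Assume first that |u + 4| < 1, so |u| < 5. Then |-2u + 2| ≤ 2·5 + 2 = 12.
Hence |(-2u^2 - 6u - 5) + 13| ≤ 12|u + 4| < eps provided |u + 4| < eps/12.
Choosing delta = min(1, eps/12) ensures both conditions, hence |(-2u^2 - 6u - 5) + 13| < eps.

delta = min(1, eps/12)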